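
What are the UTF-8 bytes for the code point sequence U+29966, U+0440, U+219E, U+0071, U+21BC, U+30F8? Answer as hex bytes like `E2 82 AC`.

F0 A9 A5 A6 D1 80 E2 86 9E 71 E2 86 BC E3 83 B8

U+29966: 4-byte form → F0 A9 A5 A6.
U+0440: 2-byte form → D1 80.
U+219E: 3-byte form → E2 86 9E.
U+0071: 1-byte form → 71.
U+21BC: 3-byte form → E2 86 BC.
U+30F8: 3-byte form → E3 83 B8.
Concatenated (16 bytes): F0 A9 A5 A6 D1 80 E2 86 9E 71 E2 86 BC E3 83 B8.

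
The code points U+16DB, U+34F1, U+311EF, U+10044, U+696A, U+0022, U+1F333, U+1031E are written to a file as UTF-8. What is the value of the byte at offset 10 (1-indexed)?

0xAF

1-indexed offset 10 is 0-indexed offset 9.
U+16DB → 3-byte form E1 9B 9B at offsets 0–2.
U+34F1 → 3-byte form E3 93 B1 at offsets 3–5.
U+311EF → 4-byte form F0 B1 87 AF at offsets 6–9.
Offset 9 falls in char 3's range; it's byte 4 of F0 B1 87 AF = 0xAF.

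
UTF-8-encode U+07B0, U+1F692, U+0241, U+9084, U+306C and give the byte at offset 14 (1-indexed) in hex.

0xAC

1-indexed offset 14 is 0-indexed offset 13.
U+07B0 → 2-byte form DE B0 at offsets 0–1.
U+1F692 → 4-byte form F0 9F 9A 92 at offsets 2–5.
U+0241 → 2-byte form C9 81 at offsets 6–7.
U+9084 → 3-byte form E9 82 84 at offsets 8–10.
U+306C → 3-byte form E3 81 AC at offsets 11–13.
Offset 13 falls in char 5's range; it's byte 3 of E3 81 AC = 0xAC.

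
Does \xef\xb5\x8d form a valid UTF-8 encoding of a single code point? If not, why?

Leading byte 0xEF = 11101111 → 3-byte form.
Continuation bytes 0xB5=10110101, 0x8D=10001101 all match 10xxxxxx.
Decoded value 0xFD4D is ≥ 0x800 (shortest form) and not a surrogate.

valid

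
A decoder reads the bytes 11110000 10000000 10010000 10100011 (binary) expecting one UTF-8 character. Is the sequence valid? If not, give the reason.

invalid (overlong encoding)

Leading byte 0xF0 = 11110000 → 4-byte form.
Continuation bytes all match 10xxxxxx. Payload decodes to 0x423.
But 0x423 < 0x10000, the minimum for a 4-byte sequence — this is an overlong encoding.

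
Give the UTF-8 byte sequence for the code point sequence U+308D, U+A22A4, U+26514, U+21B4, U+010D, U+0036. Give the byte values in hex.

E3 82 8D F2 A2 8A A4 F0 A6 94 94 E2 86 B4 C4 8D 36

U+308D: 3-byte form → E3 82 8D.
U+A22A4: 4-byte form → F2 A2 8A A4.
U+26514: 4-byte form → F0 A6 94 94.
U+21B4: 3-byte form → E2 86 B4.
U+010D: 2-byte form → C4 8D.
U+0036: 1-byte form → 36.
Concatenated (17 bytes): E3 82 8D F2 A2 8A A4 F0 A6 94 94 E2 86 B4 C4 8D 36.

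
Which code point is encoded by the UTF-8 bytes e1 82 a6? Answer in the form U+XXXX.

Leading byte 0xE1 = 11100001 matches 1110xxxx → 3-byte sequence.
Byte 1: 0xE1 = 11100001, payload 0001 (4 bits).
Byte 2: 0x82 = 10000010 (10xxxxxx ✓), payload 000010.
Byte 3: 0xA6 = 10100110 (10xxxxxx ✓), payload 100110.
Concatenate: 0001000010100110 = 0x10A6 (16 bits → U+10A6).

U+10A6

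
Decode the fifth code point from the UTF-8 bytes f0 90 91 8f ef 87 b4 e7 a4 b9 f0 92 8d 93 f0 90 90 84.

Offset 0: leading byte 0xF0 = 11110000 → 4-byte char #1 = F0 90 91 8F.
Offset 4: leading byte 0xEF = 11101111 → 3-byte char #2 = EF 87 B4.
Offset 7: leading byte 0xE7 = 11100111 → 3-byte char #3 = E7 A4 B9.
Offset 10: leading byte 0xF0 = 11110000 → 4-byte char #4 = F0 92 8D 93.
Offset 14: leading byte 0xF0 = 11110000 → 4-byte char #5 = F0 90 90 84.
Leading byte 0xF0 = 11110000 matches 11110xxx → 4-byte sequence.
Byte 1: 0xF0 = 11110000, payload 000 (3 bits).
Byte 2: 0x90 = 10010000 (10xxxxxx ✓), payload 010000.
Byte 3: 0x90 = 10010000 (10xxxxxx ✓), payload 010000.
Byte 4: 0x84 = 10000100 (10xxxxxx ✓), payload 000100.
Concatenate: 000010000010000000100 = 0x10404 (21 bits → U+10404).

U+10404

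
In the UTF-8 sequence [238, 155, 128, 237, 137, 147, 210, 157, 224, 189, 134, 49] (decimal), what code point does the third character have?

Offset 0: leading byte 0xEE = 11101110 → 3-byte char #1 = EE 9B 80.
Offset 3: leading byte 0xED = 11101101 → 3-byte char #2 = ED 89 93.
Offset 6: leading byte 0xD2 = 11010010 → 2-byte char #3 = D2 9D.
Leading byte 0xD2 = 11010010 matches 110xxxxx → 2-byte sequence.
Byte 1: 0xD2 = 11010010, payload 10010 (5 bits).
Byte 2: 0x9D = 10011101 (10xxxxxx ✓), payload 011101.
Concatenate: 10010011101 = 0x49D (11 bits → U+049D).

U+049D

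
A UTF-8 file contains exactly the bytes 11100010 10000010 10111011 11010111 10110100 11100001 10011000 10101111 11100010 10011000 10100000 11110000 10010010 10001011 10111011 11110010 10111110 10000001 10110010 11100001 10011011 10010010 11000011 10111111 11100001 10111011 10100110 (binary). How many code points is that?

9

Byte at offset 0: 0xE2 = 11100010 → 3-byte char (#1). Advance 3.
Byte at offset 3: 0xD7 = 11010111 → 2-byte char (#2). Advance 2.
Byte at offset 5: 0xE1 = 11100001 → 3-byte char (#3). Advance 3.
Byte at offset 8: 0xE2 = 11100010 → 3-byte char (#4). Advance 3.
Byte at offset 11: 0xF0 = 11110000 → 4-byte char (#5). Advance 4.
Byte at offset 15: 0xF2 = 11110010 → 4-byte char (#6). Advance 4.
Byte at offset 19: 0xE1 = 11100001 → 3-byte char (#7). Advance 3.
Byte at offset 22: 0xC3 = 11000011 → 2-byte char (#8). Advance 2.
Byte at offset 24: 0xE1 = 11100001 → 3-byte char (#9). Advance 3.
Reached end at offset 27 after 9 code points.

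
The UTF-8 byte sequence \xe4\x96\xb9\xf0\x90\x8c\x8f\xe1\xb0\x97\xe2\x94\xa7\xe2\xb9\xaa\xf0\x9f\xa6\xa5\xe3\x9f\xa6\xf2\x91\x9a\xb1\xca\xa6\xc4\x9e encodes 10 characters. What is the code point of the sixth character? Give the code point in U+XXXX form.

Offset 0: leading byte 0xE4 = 11100100 → 3-byte char #1 = E4 96 B9.
Offset 3: leading byte 0xF0 = 11110000 → 4-byte char #2 = F0 90 8C 8F.
Offset 7: leading byte 0xE1 = 11100001 → 3-byte char #3 = E1 B0 97.
Offset 10: leading byte 0xE2 = 11100010 → 3-byte char #4 = E2 94 A7.
Offset 13: leading byte 0xE2 = 11100010 → 3-byte char #5 = E2 B9 AA.
Offset 16: leading byte 0xF0 = 11110000 → 4-byte char #6 = F0 9F A6 A5.
Leading byte 0xF0 = 11110000 matches 11110xxx → 4-byte sequence.
Byte 1: 0xF0 = 11110000, payload 000 (3 bits).
Byte 2: 0x9F = 10011111 (10xxxxxx ✓), payload 011111.
Byte 3: 0xA6 = 10100110 (10xxxxxx ✓), payload 100110.
Byte 4: 0xA5 = 10100101 (10xxxxxx ✓), payload 100101.
Concatenate: 000011111100110100101 = 0x1F9A5 (21 bits → U+1F9A5).

U+1F9A5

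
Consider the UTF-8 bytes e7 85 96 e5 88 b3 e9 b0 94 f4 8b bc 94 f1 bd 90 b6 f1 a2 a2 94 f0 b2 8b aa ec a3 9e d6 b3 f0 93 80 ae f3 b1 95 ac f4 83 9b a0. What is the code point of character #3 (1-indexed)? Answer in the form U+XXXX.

U+9C14

Offset 0: leading byte 0xE7 = 11100111 → 3-byte char #1 = E7 85 96.
Offset 3: leading byte 0xE5 = 11100101 → 3-byte char #2 = E5 88 B3.
Offset 6: leading byte 0xE9 = 11101001 → 3-byte char #3 = E9 B0 94.
Leading byte 0xE9 = 11101001 matches 1110xxxx → 3-byte sequence.
Byte 1: 0xE9 = 11101001, payload 1001 (4 bits).
Byte 2: 0xB0 = 10110000 (10xxxxxx ✓), payload 110000.
Byte 3: 0x94 = 10010100 (10xxxxxx ✓), payload 010100.
Concatenate: 1001110000010100 = 0x9C14 (16 bits → U+9C14).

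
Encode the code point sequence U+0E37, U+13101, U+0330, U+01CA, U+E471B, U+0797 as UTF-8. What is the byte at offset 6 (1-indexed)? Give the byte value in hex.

1-indexed offset 6 is 0-indexed offset 5.
U+0E37 → 3-byte form E0 B8 B7 at offsets 0–2.
U+13101 → 4-byte form F0 93 84 81 at offsets 3–6.
Offset 5 falls in char 2's range; it's byte 3 of F0 93 84 81 = 0x84.

0x84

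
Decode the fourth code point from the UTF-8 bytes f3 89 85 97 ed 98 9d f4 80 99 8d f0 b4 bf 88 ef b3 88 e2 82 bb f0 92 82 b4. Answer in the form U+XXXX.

U+34FC8

Offset 0: leading byte 0xF3 = 11110011 → 4-byte char #1 = F3 89 85 97.
Offset 4: leading byte 0xED = 11101101 → 3-byte char #2 = ED 98 9D.
Offset 7: leading byte 0xF4 = 11110100 → 4-byte char #3 = F4 80 99 8D.
Offset 11: leading byte 0xF0 = 11110000 → 4-byte char #4 = F0 B4 BF 88.
Leading byte 0xF0 = 11110000 matches 11110xxx → 4-byte sequence.
Byte 1: 0xF0 = 11110000, payload 000 (3 bits).
Byte 2: 0xB4 = 10110100 (10xxxxxx ✓), payload 110100.
Byte 3: 0xBF = 10111111 (10xxxxxx ✓), payload 111111.
Byte 4: 0x88 = 10001000 (10xxxxxx ✓), payload 001000.
Concatenate: 000110100111111001000 = 0x34FC8 (21 bits → U+34FC8).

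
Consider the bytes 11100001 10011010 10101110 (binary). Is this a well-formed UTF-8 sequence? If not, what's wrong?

valid

Leading byte 0xE1 = 11100001 → 3-byte form.
Continuation bytes 0x9A=10011010, 0xAE=10101110 all match 10xxxxxx.
Decoded value 0x16AE is ≥ 0x800 (shortest form) and not a surrogate.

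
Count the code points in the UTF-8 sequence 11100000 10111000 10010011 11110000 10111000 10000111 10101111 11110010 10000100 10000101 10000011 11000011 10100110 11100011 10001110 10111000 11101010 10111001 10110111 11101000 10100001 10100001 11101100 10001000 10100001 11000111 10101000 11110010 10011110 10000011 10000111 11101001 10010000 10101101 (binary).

11

Byte at offset 0: 0xE0 = 11100000 → 3-byte char (#1). Advance 3.
Byte at offset 3: 0xF0 = 11110000 → 4-byte char (#2). Advance 4.
Byte at offset 7: 0xF2 = 11110010 → 4-byte char (#3). Advance 4.
Byte at offset 11: 0xC3 = 11000011 → 2-byte char (#4). Advance 2.
Byte at offset 13: 0xE3 = 11100011 → 3-byte char (#5). Advance 3.
Byte at offset 16: 0xEA = 11101010 → 3-byte char (#6). Advance 3.
Byte at offset 19: 0xE8 = 11101000 → 3-byte char (#7). Advance 3.
Byte at offset 22: 0xEC = 11101100 → 3-byte char (#8). Advance 3.
Byte at offset 25: 0xC7 = 11000111 → 2-byte char (#9). Advance 2.
Byte at offset 27: 0xF2 = 11110010 → 4-byte char (#10). Advance 4.
Byte at offset 31: 0xE9 = 11101001 → 3-byte char (#11). Advance 3.
Reached end at offset 34 after 11 code points.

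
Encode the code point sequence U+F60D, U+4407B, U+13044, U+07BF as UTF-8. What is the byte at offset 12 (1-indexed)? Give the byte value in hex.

0xDE

1-indexed offset 12 is 0-indexed offset 11.
U+F60D → 3-byte form EF 98 8D at offsets 0–2.
U+4407B → 4-byte form F1 84 81 BB at offsets 3–6.
U+13044 → 4-byte form F0 93 81 84 at offsets 7–10.
U+07BF → 2-byte form DE BF at offsets 11–12.
Offset 11 falls in char 4's range; it's byte 1 of DE BF = 0xDE.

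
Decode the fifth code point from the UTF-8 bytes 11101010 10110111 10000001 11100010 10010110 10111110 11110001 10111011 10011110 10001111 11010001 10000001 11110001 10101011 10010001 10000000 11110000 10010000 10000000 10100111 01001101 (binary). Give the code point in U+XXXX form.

U+6B440

Offset 0: leading byte 0xEA = 11101010 → 3-byte char #1 = EA B7 81.
Offset 3: leading byte 0xE2 = 11100010 → 3-byte char #2 = E2 96 BE.
Offset 6: leading byte 0xF1 = 11110001 → 4-byte char #3 = F1 BB 9E 8F.
Offset 10: leading byte 0xD1 = 11010001 → 2-byte char #4 = D1 81.
Offset 12: leading byte 0xF1 = 11110001 → 4-byte char #5 = F1 AB 91 80.
Leading byte 0xF1 = 11110001 matches 11110xxx → 4-byte sequence.
Byte 1: 0xF1 = 11110001, payload 001 (3 bits).
Byte 2: 0xAB = 10101011 (10xxxxxx ✓), payload 101011.
Byte 3: 0x91 = 10010001 (10xxxxxx ✓), payload 010001.
Byte 4: 0x80 = 10000000 (10xxxxxx ✓), payload 000000.
Concatenate: 001101011010001000000 = 0x6B440 (21 bits → U+6B440).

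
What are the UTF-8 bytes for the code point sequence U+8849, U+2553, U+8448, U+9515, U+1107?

U+8849: 3-byte form → E8 A1 89.
U+2553: 3-byte form → E2 95 93.
U+8448: 3-byte form → E8 91 88.
U+9515: 3-byte form → E9 94 95.
U+1107: 3-byte form → E1 84 87.
Concatenated (15 bytes): E8 A1 89 E2 95 93 E8 91 88 E9 94 95 E1 84 87.

E8 A1 89 E2 95 93 E8 91 88 E9 94 95 E1 84 87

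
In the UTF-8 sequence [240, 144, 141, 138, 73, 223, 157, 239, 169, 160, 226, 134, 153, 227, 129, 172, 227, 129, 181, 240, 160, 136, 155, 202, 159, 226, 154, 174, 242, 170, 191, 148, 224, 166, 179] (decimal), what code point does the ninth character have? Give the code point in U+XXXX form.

U+029F

Offset 0: leading byte 0xF0 = 11110000 → 4-byte char #1 = F0 90 8D 8A.
Offset 4: leading byte 0x49 = 01001001 → 1-byte char #2 = 49.
Offset 5: leading byte 0xDF = 11011111 → 2-byte char #3 = DF 9D.
Offset 7: leading byte 0xEF = 11101111 → 3-byte char #4 = EF A9 A0.
Offset 10: leading byte 0xE2 = 11100010 → 3-byte char #5 = E2 86 99.
Offset 13: leading byte 0xE3 = 11100011 → 3-byte char #6 = E3 81 AC.
Offset 16: leading byte 0xE3 = 11100011 → 3-byte char #7 = E3 81 B5.
Offset 19: leading byte 0xF0 = 11110000 → 4-byte char #8 = F0 A0 88 9B.
Offset 23: leading byte 0xCA = 11001010 → 2-byte char #9 = CA 9F.
Leading byte 0xCA = 11001010 matches 110xxxxx → 2-byte sequence.
Byte 1: 0xCA = 11001010, payload 01010 (5 bits).
Byte 2: 0x9F = 10011111 (10xxxxxx ✓), payload 011111.
Concatenate: 01010011111 = 0x29F (11 bits → U+029F).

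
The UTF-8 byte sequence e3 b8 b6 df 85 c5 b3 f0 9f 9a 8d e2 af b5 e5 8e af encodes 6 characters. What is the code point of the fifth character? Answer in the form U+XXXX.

U+2BF5

Offset 0: leading byte 0xE3 = 11100011 → 3-byte char #1 = E3 B8 B6.
Offset 3: leading byte 0xDF = 11011111 → 2-byte char #2 = DF 85.
Offset 5: leading byte 0xC5 = 11000101 → 2-byte char #3 = C5 B3.
Offset 7: leading byte 0xF0 = 11110000 → 4-byte char #4 = F0 9F 9A 8D.
Offset 11: leading byte 0xE2 = 11100010 → 3-byte char #5 = E2 AF B5.
Leading byte 0xE2 = 11100010 matches 1110xxxx → 3-byte sequence.
Byte 1: 0xE2 = 11100010, payload 0010 (4 bits).
Byte 2: 0xAF = 10101111 (10xxxxxx ✓), payload 101111.
Byte 3: 0xB5 = 10110101 (10xxxxxx ✓), payload 110101.
Concatenate: 0010101111110101 = 0x2BF5 (16 bits → U+2BF5).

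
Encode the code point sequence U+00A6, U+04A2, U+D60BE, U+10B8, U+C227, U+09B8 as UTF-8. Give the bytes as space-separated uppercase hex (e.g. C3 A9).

C2 A6 D2 A2 F3 96 82 BE E1 82 B8 EC 88 A7 E0 A6 B8

U+00A6: 2-byte form → C2 A6.
U+04A2: 2-byte form → D2 A2.
U+D60BE: 4-byte form → F3 96 82 BE.
U+10B8: 3-byte form → E1 82 B8.
U+C227: 3-byte form → EC 88 A7.
U+09B8: 3-byte form → E0 A6 B8.
Concatenated (17 bytes): C2 A6 D2 A2 F3 96 82 BE E1 82 B8 EC 88 A7 E0 A6 B8.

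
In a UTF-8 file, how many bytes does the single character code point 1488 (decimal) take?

2

U+05D0 = 0x5D0. UTF-8 uses 1 byte below 0x80, 2 below 0x800, 3 below 0x10000, 4 up to 0x10FFFF. 0x5D0 is in U+0080–U+07FF → 2 bytes.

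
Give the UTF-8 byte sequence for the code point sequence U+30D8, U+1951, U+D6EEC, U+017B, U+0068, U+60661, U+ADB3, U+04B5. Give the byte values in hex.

U+30D8: 3-byte form → E3 83 98.
U+1951: 3-byte form → E1 A5 91.
U+D6EEC: 4-byte form → F3 96 BB AC.
U+017B: 2-byte form → C5 BB.
U+0068: 1-byte form → 68.
U+60661: 4-byte form → F1 A0 99 A1.
U+ADB3: 3-byte form → EA B6 B3.
U+04B5: 2-byte form → D2 B5.
Concatenated (22 bytes): E3 83 98 E1 A5 91 F3 96 BB AC C5 BB 68 F1 A0 99 A1 EA B6 B3 D2 B5.

E3 83 98 E1 A5 91 F3 96 BB AC C5 BB 68 F1 A0 99 A1 EA B6 B3 D2 B5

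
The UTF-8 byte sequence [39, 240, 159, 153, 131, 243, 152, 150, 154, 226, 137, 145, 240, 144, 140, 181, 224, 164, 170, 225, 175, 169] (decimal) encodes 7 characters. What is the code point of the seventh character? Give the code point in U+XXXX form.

Offset 0: leading byte 0x27 = 00100111 → 1-byte char #1 = 27.
Offset 1: leading byte 0xF0 = 11110000 → 4-byte char #2 = F0 9F 99 83.
Offset 5: leading byte 0xF3 = 11110011 → 4-byte char #3 = F3 98 96 9A.
Offset 9: leading byte 0xE2 = 11100010 → 3-byte char #4 = E2 89 91.
Offset 12: leading byte 0xF0 = 11110000 → 4-byte char #5 = F0 90 8C B5.
Offset 16: leading byte 0xE0 = 11100000 → 3-byte char #6 = E0 A4 AA.
Offset 19: leading byte 0xE1 = 11100001 → 3-byte char #7 = E1 AF A9.
Leading byte 0xE1 = 11100001 matches 1110xxxx → 3-byte sequence.
Byte 1: 0xE1 = 11100001, payload 0001 (4 bits).
Byte 2: 0xAF = 10101111 (10xxxxxx ✓), payload 101111.
Byte 3: 0xA9 = 10101001 (10xxxxxx ✓), payload 101001.
Concatenate: 0001101111101001 = 0x1BE9 (16 bits → U+1BE9).

U+1BE9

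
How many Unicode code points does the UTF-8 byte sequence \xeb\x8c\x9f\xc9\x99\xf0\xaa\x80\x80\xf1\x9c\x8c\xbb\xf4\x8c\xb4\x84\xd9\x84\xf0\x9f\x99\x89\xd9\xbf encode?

8

Byte at offset 0: 0xEB = 11101011 → 3-byte char (#1). Advance 3.
Byte at offset 3: 0xC9 = 11001001 → 2-byte char (#2). Advance 2.
Byte at offset 5: 0xF0 = 11110000 → 4-byte char (#3). Advance 4.
Byte at offset 9: 0xF1 = 11110001 → 4-byte char (#4). Advance 4.
Byte at offset 13: 0xF4 = 11110100 → 4-byte char (#5). Advance 4.
Byte at offset 17: 0xD9 = 11011001 → 2-byte char (#6). Advance 2.
Byte at offset 19: 0xF0 = 11110000 → 4-byte char (#7). Advance 4.
Byte at offset 23: 0xD9 = 11011001 → 2-byte char (#8). Advance 2.
Reached end at offset 25 after 8 code points.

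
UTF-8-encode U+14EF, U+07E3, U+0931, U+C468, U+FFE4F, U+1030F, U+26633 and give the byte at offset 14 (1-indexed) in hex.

1-indexed offset 14 is 0-indexed offset 13.
U+14EF → 3-byte form E1 93 AF at offsets 0–2.
U+07E3 → 2-byte form DF A3 at offsets 3–4.
U+0931 → 3-byte form E0 A4 B1 at offsets 5–7.
U+C468 → 3-byte form EC 91 A8 at offsets 8–10.
U+FFE4F → 4-byte form F3 BF B9 8F at offsets 11–14.
Offset 13 falls in char 5's range; it's byte 3 of F3 BF B9 8F = 0xB9.

0xB9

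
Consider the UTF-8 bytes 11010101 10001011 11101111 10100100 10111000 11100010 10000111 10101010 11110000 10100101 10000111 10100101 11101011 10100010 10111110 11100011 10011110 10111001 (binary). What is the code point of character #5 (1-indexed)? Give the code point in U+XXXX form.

Offset 0: leading byte 0xD5 = 11010101 → 2-byte char #1 = D5 8B.
Offset 2: leading byte 0xEF = 11101111 → 3-byte char #2 = EF A4 B8.
Offset 5: leading byte 0xE2 = 11100010 → 3-byte char #3 = E2 87 AA.
Offset 8: leading byte 0xF0 = 11110000 → 4-byte char #4 = F0 A5 87 A5.
Offset 12: leading byte 0xEB = 11101011 → 3-byte char #5 = EB A2 BE.
Leading byte 0xEB = 11101011 matches 1110xxxx → 3-byte sequence.
Byte 1: 0xEB = 11101011, payload 1011 (4 bits).
Byte 2: 0xA2 = 10100010 (10xxxxxx ✓), payload 100010.
Byte 3: 0xBE = 10111110 (10xxxxxx ✓), payload 111110.
Concatenate: 1011100010111110 = 0xB8BE (16 bits → U+B8BE).

U+B8BE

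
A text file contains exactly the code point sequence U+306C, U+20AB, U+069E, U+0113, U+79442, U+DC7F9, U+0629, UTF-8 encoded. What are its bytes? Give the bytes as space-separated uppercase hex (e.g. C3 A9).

U+306C: 3-byte form → E3 81 AC.
U+20AB: 3-byte form → E2 82 AB.
U+069E: 2-byte form → DA 9E.
U+0113: 2-byte form → C4 93.
U+79442: 4-byte form → F1 B9 91 82.
U+DC7F9: 4-byte form → F3 9C 9F B9.
U+0629: 2-byte form → D8 A9.
Concatenated (20 bytes): E3 81 AC E2 82 AB DA 9E C4 93 F1 B9 91 82 F3 9C 9F B9 D8 A9.

E3 81 AC E2 82 AB DA 9E C4 93 F1 B9 91 82 F3 9C 9F B9 D8 A9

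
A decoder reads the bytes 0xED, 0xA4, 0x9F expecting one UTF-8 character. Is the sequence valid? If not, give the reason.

invalid (encodes a surrogate (U+D800–U+DFFF))

Structurally a 3-byte sequence; payload = 0xD91F.
But 0xD91F is in U+D800–U+DFFF, the surrogate range. Surrogates are not Unicode scalar values and are forbidden in UTF-8.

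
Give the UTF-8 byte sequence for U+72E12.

F1 B2 B8 92

U+72E12 = 0x72E12 = 470546 decimal. In range U+10000–U+10FFFF → 4-byte form: 11110xxx 10xxxxxx 10xxxxxx 10xxxxxx.
Binary (21 bits): 001110010111000010010.
Split 3+6+6+6: 001 | 110010 | 111000 | 010010.
Byte 1: 11110001 = 0xF1.
Byte 2: 10110010 = 0xB2.
Byte 3: 10111000 = 0xB8.
Byte 4: 10010010 = 0x92.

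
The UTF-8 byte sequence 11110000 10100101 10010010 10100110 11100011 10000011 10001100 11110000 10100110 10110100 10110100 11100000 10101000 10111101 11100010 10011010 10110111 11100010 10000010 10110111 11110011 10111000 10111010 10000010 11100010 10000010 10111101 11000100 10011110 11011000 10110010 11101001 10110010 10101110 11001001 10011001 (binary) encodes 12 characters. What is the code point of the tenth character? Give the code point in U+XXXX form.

U+0632

Offset 0: leading byte 0xF0 = 11110000 → 4-byte char #1 = F0 A5 92 A6.
Offset 4: leading byte 0xE3 = 11100011 → 3-byte char #2 = E3 83 8C.
Offset 7: leading byte 0xF0 = 11110000 → 4-byte char #3 = F0 A6 B4 B4.
Offset 11: leading byte 0xE0 = 11100000 → 3-byte char #4 = E0 A8 BD.
Offset 14: leading byte 0xE2 = 11100010 → 3-byte char #5 = E2 9A B7.
Offset 17: leading byte 0xE2 = 11100010 → 3-byte char #6 = E2 82 B7.
Offset 20: leading byte 0xF3 = 11110011 → 4-byte char #7 = F3 B8 BA 82.
Offset 24: leading byte 0xE2 = 11100010 → 3-byte char #8 = E2 82 BD.
Offset 27: leading byte 0xC4 = 11000100 → 2-byte char #9 = C4 9E.
Offset 29: leading byte 0xD8 = 11011000 → 2-byte char #10 = D8 B2.
Leading byte 0xD8 = 11011000 matches 110xxxxx → 2-byte sequence.
Byte 1: 0xD8 = 11011000, payload 11000 (5 bits).
Byte 2: 0xB2 = 10110010 (10xxxxxx ✓), payload 110010.
Concatenate: 11000110010 = 0x632 (11 bits → U+0632).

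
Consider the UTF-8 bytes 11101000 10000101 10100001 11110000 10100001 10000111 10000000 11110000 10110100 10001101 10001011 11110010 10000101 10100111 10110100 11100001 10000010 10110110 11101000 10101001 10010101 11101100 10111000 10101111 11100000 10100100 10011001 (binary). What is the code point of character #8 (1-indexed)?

Offset 0: leading byte 0xE8 = 11101000 → 3-byte char #1 = E8 85 A1.
Offset 3: leading byte 0xF0 = 11110000 → 4-byte char #2 = F0 A1 87 80.
Offset 7: leading byte 0xF0 = 11110000 → 4-byte char #3 = F0 B4 8D 8B.
Offset 11: leading byte 0xF2 = 11110010 → 4-byte char #4 = F2 85 A7 B4.
Offset 15: leading byte 0xE1 = 11100001 → 3-byte char #5 = E1 82 B6.
Offset 18: leading byte 0xE8 = 11101000 → 3-byte char #6 = E8 A9 95.
Offset 21: leading byte 0xEC = 11101100 → 3-byte char #7 = EC B8 AF.
Offset 24: leading byte 0xE0 = 11100000 → 3-byte char #8 = E0 A4 99.
Leading byte 0xE0 = 11100000 matches 1110xxxx → 3-byte sequence.
Byte 1: 0xE0 = 11100000, payload 0000 (4 bits).
Byte 2: 0xA4 = 10100100 (10xxxxxx ✓), payload 100100.
Byte 3: 0x99 = 10011001 (10xxxxxx ✓), payload 011001.
Concatenate: 0000100100011001 = 0x919 (16 bits → U+0919).

U+0919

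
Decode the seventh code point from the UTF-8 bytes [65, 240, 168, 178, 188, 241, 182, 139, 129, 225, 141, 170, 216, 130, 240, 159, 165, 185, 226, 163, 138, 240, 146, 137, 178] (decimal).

Offset 0: leading byte 0x41 = 01000001 → 1-byte char #1 = 41.
Offset 1: leading byte 0xF0 = 11110000 → 4-byte char #2 = F0 A8 B2 BC.
Offset 5: leading byte 0xF1 = 11110001 → 4-byte char #3 = F1 B6 8B 81.
Offset 9: leading byte 0xE1 = 11100001 → 3-byte char #4 = E1 8D AA.
Offset 12: leading byte 0xD8 = 11011000 → 2-byte char #5 = D8 82.
Offset 14: leading byte 0xF0 = 11110000 → 4-byte char #6 = F0 9F A5 B9.
Offset 18: leading byte 0xE2 = 11100010 → 3-byte char #7 = E2 A3 8A.
Leading byte 0xE2 = 11100010 matches 1110xxxx → 3-byte sequence.
Byte 1: 0xE2 = 11100010, payload 0010 (4 bits).
Byte 2: 0xA3 = 10100011 (10xxxxxx ✓), payload 100011.
Byte 3: 0x8A = 10001010 (10xxxxxx ✓), payload 001010.
Concatenate: 0010100011001010 = 0x28CA (16 bits → U+28CA).

U+28CA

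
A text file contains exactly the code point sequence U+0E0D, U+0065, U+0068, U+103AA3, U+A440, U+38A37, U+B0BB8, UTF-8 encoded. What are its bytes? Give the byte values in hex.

U+0E0D: 3-byte form → E0 B8 8D.
U+0065: 1-byte form → 65.
U+0068: 1-byte form → 68.
U+103AA3: 4-byte form → F4 83 AA A3.
U+A440: 3-byte form → EA 91 80.
U+38A37: 4-byte form → F0 B8 A8 B7.
U+B0BB8: 4-byte form → F2 B0 AE B8.
Concatenated (20 bytes): E0 B8 8D 65 68 F4 83 AA A3 EA 91 80 F0 B8 A8 B7 F2 B0 AE B8.

E0 B8 8D 65 68 F4 83 AA A3 EA 91 80 F0 B8 A8 B7 F2 B0 AE B8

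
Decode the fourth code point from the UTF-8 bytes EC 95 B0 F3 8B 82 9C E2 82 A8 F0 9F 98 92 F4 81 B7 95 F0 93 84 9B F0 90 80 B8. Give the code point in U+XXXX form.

Offset 0: leading byte 0xEC = 11101100 → 3-byte char #1 = EC 95 B0.
Offset 3: leading byte 0xF3 = 11110011 → 4-byte char #2 = F3 8B 82 9C.
Offset 7: leading byte 0xE2 = 11100010 → 3-byte char #3 = E2 82 A8.
Offset 10: leading byte 0xF0 = 11110000 → 4-byte char #4 = F0 9F 98 92.
Leading byte 0xF0 = 11110000 matches 11110xxx → 4-byte sequence.
Byte 1: 0xF0 = 11110000, payload 000 (3 bits).
Byte 2: 0x9F = 10011111 (10xxxxxx ✓), payload 011111.
Byte 3: 0x98 = 10011000 (10xxxxxx ✓), payload 011000.
Byte 4: 0x92 = 10010010 (10xxxxxx ✓), payload 010010.
Concatenate: 000011111011000010010 = 0x1F612 (21 bits → U+1F612).

U+1F612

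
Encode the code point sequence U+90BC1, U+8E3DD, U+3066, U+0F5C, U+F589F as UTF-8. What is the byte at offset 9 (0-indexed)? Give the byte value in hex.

U+90BC1 → 4-byte form F2 90 AF 81 at offsets 0–3.
U+8E3DD → 4-byte form F2 8E 8F 9D at offsets 4–7.
U+3066 → 3-byte form E3 81 A6 at offsets 8–10.
Offset 9 falls in char 3's range; it's byte 2 of E3 81 A6 = 0x81.

0x81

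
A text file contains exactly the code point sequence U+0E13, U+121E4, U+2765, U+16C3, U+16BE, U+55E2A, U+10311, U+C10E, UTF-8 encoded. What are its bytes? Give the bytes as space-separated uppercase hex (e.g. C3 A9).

U+0E13: 3-byte form → E0 B8 93.
U+121E4: 4-byte form → F0 92 87 A4.
U+2765: 3-byte form → E2 9D A5.
U+16C3: 3-byte form → E1 9B 83.
U+16BE: 3-byte form → E1 9A BE.
U+55E2A: 4-byte form → F1 95 B8 AA.
U+10311: 4-byte form → F0 90 8C 91.
U+C10E: 3-byte form → EC 84 8E.
Concatenated (27 bytes): E0 B8 93 F0 92 87 A4 E2 9D A5 E1 9B 83 E1 9A BE F1 95 B8 AA F0 90 8C 91 EC 84 8E.

E0 B8 93 F0 92 87 A4 E2 9D A5 E1 9B 83 E1 9A BE F1 95 B8 AA F0 90 8C 91 EC 84 8E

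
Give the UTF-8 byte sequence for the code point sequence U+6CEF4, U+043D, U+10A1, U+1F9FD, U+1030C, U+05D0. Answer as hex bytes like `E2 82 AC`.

U+6CEF4: 4-byte form → F1 AC BB B4.
U+043D: 2-byte form → D0 BD.
U+10A1: 3-byte form → E1 82 A1.
U+1F9FD: 4-byte form → F0 9F A7 BD.
U+1030C: 4-byte form → F0 90 8C 8C.
U+05D0: 2-byte form → D7 90.
Concatenated (19 bytes): F1 AC BB B4 D0 BD E1 82 A1 F0 9F A7 BD F0 90 8C 8C D7 90.

F1 AC BB B4 D0 BD E1 82 A1 F0 9F A7 BD F0 90 8C 8C D7 90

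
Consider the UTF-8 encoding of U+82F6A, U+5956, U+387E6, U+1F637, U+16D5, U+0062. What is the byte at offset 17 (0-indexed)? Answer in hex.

0x95

U+82F6A → 4-byte form F2 82 BD AA at offsets 0–3.
U+5956 → 3-byte form E5 A5 96 at offsets 4–6.
U+387E6 → 4-byte form F0 B8 9F A6 at offsets 7–10.
U+1F637 → 4-byte form F0 9F 98 B7 at offsets 11–14.
U+16D5 → 3-byte form E1 9B 95 at offsets 15–17.
Offset 17 falls in char 5's range; it's byte 3 of E1 9B 95 = 0x95.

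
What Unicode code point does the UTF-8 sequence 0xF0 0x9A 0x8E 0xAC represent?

U+1A3AC

Leading byte 0xF0 = 11110000 matches 11110xxx → 4-byte sequence.
Byte 1: 0xF0 = 11110000, payload 000 (3 bits).
Byte 2: 0x9A = 10011010 (10xxxxxx ✓), payload 011010.
Byte 3: 0x8E = 10001110 (10xxxxxx ✓), payload 001110.
Byte 4: 0xAC = 10101100 (10xxxxxx ✓), payload 101100.
Concatenate: 000011010001110101100 = 0x1A3AC (21 bits → U+1A3AC).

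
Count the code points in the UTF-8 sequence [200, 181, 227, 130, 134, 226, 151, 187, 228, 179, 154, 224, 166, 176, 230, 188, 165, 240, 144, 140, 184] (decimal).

7

Byte at offset 0: 0xC8 = 11001000 → 2-byte char (#1). Advance 2.
Byte at offset 2: 0xE3 = 11100011 → 3-byte char (#2). Advance 3.
Byte at offset 5: 0xE2 = 11100010 → 3-byte char (#3). Advance 3.
Byte at offset 8: 0xE4 = 11100100 → 3-byte char (#4). Advance 3.
Byte at offset 11: 0xE0 = 11100000 → 3-byte char (#5). Advance 3.
Byte at offset 14: 0xE6 = 11100110 → 3-byte char (#6). Advance 3.
Byte at offset 17: 0xF0 = 11110000 → 4-byte char (#7). Advance 4.
Reached end at offset 21 after 7 code points.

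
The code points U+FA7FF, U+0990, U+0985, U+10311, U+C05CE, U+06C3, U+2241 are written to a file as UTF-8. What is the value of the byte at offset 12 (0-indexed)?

U+FA7FF → 4-byte form F3 BA 9F BF at offsets 0–3.
U+0990 → 3-byte form E0 A6 90 at offsets 4–6.
U+0985 → 3-byte form E0 A6 85 at offsets 7–9.
U+10311 → 4-byte form F0 90 8C 91 at offsets 10–13.
Offset 12 falls in char 4's range; it's byte 3 of F0 90 8C 91 = 0x8C.

0x8C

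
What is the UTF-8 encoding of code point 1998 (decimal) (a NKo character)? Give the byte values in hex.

DF 8E

U+07CE = 0x7CE = 1998 decimal. In range U+0080–U+07FF → 2-byte form: 110xxxxx 10xxxxxx.
Binary (11 bits): 11111001110.
Split 5+6: 11111 | 001110.
Byte 1: 11011111 = 0xDF.
Byte 2: 10001110 = 0x8E.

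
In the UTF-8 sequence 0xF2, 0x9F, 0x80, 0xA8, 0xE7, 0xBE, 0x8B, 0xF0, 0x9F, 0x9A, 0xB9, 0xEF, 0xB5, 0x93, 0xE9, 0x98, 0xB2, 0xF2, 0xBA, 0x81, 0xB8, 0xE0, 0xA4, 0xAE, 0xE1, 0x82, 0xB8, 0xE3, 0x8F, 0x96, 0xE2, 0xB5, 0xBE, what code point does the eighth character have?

Offset 0: leading byte 0xF2 = 11110010 → 4-byte char #1 = F2 9F 80 A8.
Offset 4: leading byte 0xE7 = 11100111 → 3-byte char #2 = E7 BE 8B.
Offset 7: leading byte 0xF0 = 11110000 → 4-byte char #3 = F0 9F 9A B9.
Offset 11: leading byte 0xEF = 11101111 → 3-byte char #4 = EF B5 93.
Offset 14: leading byte 0xE9 = 11101001 → 3-byte char #5 = E9 98 B2.
Offset 17: leading byte 0xF2 = 11110010 → 4-byte char #6 = F2 BA 81 B8.
Offset 21: leading byte 0xE0 = 11100000 → 3-byte char #7 = E0 A4 AE.
Offset 24: leading byte 0xE1 = 11100001 → 3-byte char #8 = E1 82 B8.
Leading byte 0xE1 = 11100001 matches 1110xxxx → 3-byte sequence.
Byte 1: 0xE1 = 11100001, payload 0001 (4 bits).
Byte 2: 0x82 = 10000010 (10xxxxxx ✓), payload 000010.
Byte 3: 0xB8 = 10111000 (10xxxxxx ✓), payload 111000.
Concatenate: 0001000010111000 = 0x10B8 (16 bits → U+10B8).

U+10B8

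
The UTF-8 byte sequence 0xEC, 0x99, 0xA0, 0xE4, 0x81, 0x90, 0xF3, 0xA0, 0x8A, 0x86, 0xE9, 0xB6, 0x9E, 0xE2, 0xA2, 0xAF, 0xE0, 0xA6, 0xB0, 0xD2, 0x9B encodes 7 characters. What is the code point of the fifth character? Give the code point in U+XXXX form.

U+28AF

Offset 0: leading byte 0xEC = 11101100 → 3-byte char #1 = EC 99 A0.
Offset 3: leading byte 0xE4 = 11100100 → 3-byte char #2 = E4 81 90.
Offset 6: leading byte 0xF3 = 11110011 → 4-byte char #3 = F3 A0 8A 86.
Offset 10: leading byte 0xE9 = 11101001 → 3-byte char #4 = E9 B6 9E.
Offset 13: leading byte 0xE2 = 11100010 → 3-byte char #5 = E2 A2 AF.
Leading byte 0xE2 = 11100010 matches 1110xxxx → 3-byte sequence.
Byte 1: 0xE2 = 11100010, payload 0010 (4 bits).
Byte 2: 0xA2 = 10100010 (10xxxxxx ✓), payload 100010.
Byte 3: 0xAF = 10101111 (10xxxxxx ✓), payload 101111.
Concatenate: 0010100010101111 = 0x28AF (16 bits → U+28AF).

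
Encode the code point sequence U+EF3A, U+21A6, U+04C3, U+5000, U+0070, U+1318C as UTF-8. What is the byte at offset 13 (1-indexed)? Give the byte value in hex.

0xF0

1-indexed offset 13 is 0-indexed offset 12.
U+EF3A → 3-byte form EE BC BA at offsets 0–2.
U+21A6 → 3-byte form E2 86 A6 at offsets 3–5.
U+04C3 → 2-byte form D3 83 at offsets 6–7.
U+5000 → 3-byte form E5 80 80 at offsets 8–10.
U+0070 → 1-byte form 70 at offsets 11–11.
U+1318C → 4-byte form F0 93 86 8C at offsets 12–15.
Offset 12 falls in char 6's range; it's byte 1 of F0 93 86 8C = 0xF0.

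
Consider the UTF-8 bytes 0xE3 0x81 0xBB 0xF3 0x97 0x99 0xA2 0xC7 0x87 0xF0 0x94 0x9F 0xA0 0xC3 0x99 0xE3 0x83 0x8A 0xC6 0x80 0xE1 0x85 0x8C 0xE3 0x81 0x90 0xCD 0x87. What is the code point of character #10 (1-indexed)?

U+0347

Offset 0: leading byte 0xE3 = 11100011 → 3-byte char #1 = E3 81 BB.
Offset 3: leading byte 0xF3 = 11110011 → 4-byte char #2 = F3 97 99 A2.
Offset 7: leading byte 0xC7 = 11000111 → 2-byte char #3 = C7 87.
Offset 9: leading byte 0xF0 = 11110000 → 4-byte char #4 = F0 94 9F A0.
Offset 13: leading byte 0xC3 = 11000011 → 2-byte char #5 = C3 99.
Offset 15: leading byte 0xE3 = 11100011 → 3-byte char #6 = E3 83 8A.
Offset 18: leading byte 0xC6 = 11000110 → 2-byte char #7 = C6 80.
Offset 20: leading byte 0xE1 = 11100001 → 3-byte char #8 = E1 85 8C.
Offset 23: leading byte 0xE3 = 11100011 → 3-byte char #9 = E3 81 90.
Offset 26: leading byte 0xCD = 11001101 → 2-byte char #10 = CD 87.
Leading byte 0xCD = 11001101 matches 110xxxxx → 2-byte sequence.
Byte 1: 0xCD = 11001101, payload 01101 (5 bits).
Byte 2: 0x87 = 10000111 (10xxxxxx ✓), payload 000111.
Concatenate: 01101000111 = 0x347 (11 bits → U+0347).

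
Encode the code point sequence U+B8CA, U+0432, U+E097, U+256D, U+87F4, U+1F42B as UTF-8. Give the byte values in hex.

EB A3 8A D0 B2 EE 82 97 E2 95 AD E8 9F B4 F0 9F 90 AB

U+B8CA: 3-byte form → EB A3 8A.
U+0432: 2-byte form → D0 B2.
U+E097: 3-byte form → EE 82 97.
U+256D: 3-byte form → E2 95 AD.
U+87F4: 3-byte form → E8 9F B4.
U+1F42B: 4-byte form → F0 9F 90 AB.
Concatenated (18 bytes): EB A3 8A D0 B2 EE 82 97 E2 95 AD E8 9F B4 F0 9F 90 AB.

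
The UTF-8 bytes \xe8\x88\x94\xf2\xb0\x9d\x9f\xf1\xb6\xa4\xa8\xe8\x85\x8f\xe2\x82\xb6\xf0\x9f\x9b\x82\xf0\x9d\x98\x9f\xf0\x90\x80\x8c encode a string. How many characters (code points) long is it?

8

Byte at offset 0: 0xE8 = 11101000 → 3-byte char (#1). Advance 3.
Byte at offset 3: 0xF2 = 11110010 → 4-byte char (#2). Advance 4.
Byte at offset 7: 0xF1 = 11110001 → 4-byte char (#3). Advance 4.
Byte at offset 11: 0xE8 = 11101000 → 3-byte char (#4). Advance 3.
Byte at offset 14: 0xE2 = 11100010 → 3-byte char (#5). Advance 3.
Byte at offset 17: 0xF0 = 11110000 → 4-byte char (#6). Advance 4.
Byte at offset 21: 0xF0 = 11110000 → 4-byte char (#7). Advance 4.
Byte at offset 25: 0xF0 = 11110000 → 4-byte char (#8). Advance 4.
Reached end at offset 29 after 8 code points.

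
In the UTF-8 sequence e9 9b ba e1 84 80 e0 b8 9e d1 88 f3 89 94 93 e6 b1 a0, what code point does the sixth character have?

U+6C60

Offset 0: leading byte 0xE9 = 11101001 → 3-byte char #1 = E9 9B BA.
Offset 3: leading byte 0xE1 = 11100001 → 3-byte char #2 = E1 84 80.
Offset 6: leading byte 0xE0 = 11100000 → 3-byte char #3 = E0 B8 9E.
Offset 9: leading byte 0xD1 = 11010001 → 2-byte char #4 = D1 88.
Offset 11: leading byte 0xF3 = 11110011 → 4-byte char #5 = F3 89 94 93.
Offset 15: leading byte 0xE6 = 11100110 → 3-byte char #6 = E6 B1 A0.
Leading byte 0xE6 = 11100110 matches 1110xxxx → 3-byte sequence.
Byte 1: 0xE6 = 11100110, payload 0110 (4 bits).
Byte 2: 0xB1 = 10110001 (10xxxxxx ✓), payload 110001.
Byte 3: 0xA0 = 10100000 (10xxxxxx ✓), payload 100000.
Concatenate: 0110110001100000 = 0x6C60 (16 bits → U+6C60).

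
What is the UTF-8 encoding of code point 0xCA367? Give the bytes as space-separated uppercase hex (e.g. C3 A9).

F3 8A 8D A7

U+CA367 = 0xCA367 = 828263 decimal. In range U+10000–U+10FFFF → 4-byte form: 11110xxx 10xxxxxx 10xxxxxx 10xxxxxx.
Binary (21 bits): 011001010001101100111.
Split 3+6+6+6: 011 | 001010 | 001101 | 100111.
Byte 1: 11110011 = 0xF3.
Byte 2: 10001010 = 0x8A.
Byte 3: 10001101 = 0x8D.
Byte 4: 10100111 = 0xA7.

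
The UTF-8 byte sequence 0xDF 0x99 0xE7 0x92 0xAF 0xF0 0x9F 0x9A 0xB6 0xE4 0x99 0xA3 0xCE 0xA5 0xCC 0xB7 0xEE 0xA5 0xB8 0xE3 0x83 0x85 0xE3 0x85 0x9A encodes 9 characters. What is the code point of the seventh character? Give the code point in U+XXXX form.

U+E978

Offset 0: leading byte 0xDF = 11011111 → 2-byte char #1 = DF 99.
Offset 2: leading byte 0xE7 = 11100111 → 3-byte char #2 = E7 92 AF.
Offset 5: leading byte 0xF0 = 11110000 → 4-byte char #3 = F0 9F 9A B6.
Offset 9: leading byte 0xE4 = 11100100 → 3-byte char #4 = E4 99 A3.
Offset 12: leading byte 0xCE = 11001110 → 2-byte char #5 = CE A5.
Offset 14: leading byte 0xCC = 11001100 → 2-byte char #6 = CC B7.
Offset 16: leading byte 0xEE = 11101110 → 3-byte char #7 = EE A5 B8.
Leading byte 0xEE = 11101110 matches 1110xxxx → 3-byte sequence.
Byte 1: 0xEE = 11101110, payload 1110 (4 bits).
Byte 2: 0xA5 = 10100101 (10xxxxxx ✓), payload 100101.
Byte 3: 0xB8 = 10111000 (10xxxxxx ✓), payload 111000.
Concatenate: 1110100101111000 = 0xE978 (16 bits → U+E978).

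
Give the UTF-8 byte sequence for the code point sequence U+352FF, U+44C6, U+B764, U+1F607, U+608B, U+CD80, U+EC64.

U+352FF: 4-byte form → F0 B5 8B BF.
U+44C6: 3-byte form → E4 93 86.
U+B764: 3-byte form → EB 9D A4.
U+1F607: 4-byte form → F0 9F 98 87.
U+608B: 3-byte form → E6 82 8B.
U+CD80: 3-byte form → EC B6 80.
U+EC64: 3-byte form → EE B1 A4.
Concatenated (23 bytes): F0 B5 8B BF E4 93 86 EB 9D A4 F0 9F 98 87 E6 82 8B EC B6 80 EE B1 A4.

F0 B5 8B BF E4 93 86 EB 9D A4 F0 9F 98 87 E6 82 8B EC B6 80 EE B1 A4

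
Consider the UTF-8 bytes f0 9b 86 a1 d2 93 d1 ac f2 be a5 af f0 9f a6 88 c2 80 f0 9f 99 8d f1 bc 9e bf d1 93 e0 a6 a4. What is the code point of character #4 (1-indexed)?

Offset 0: leading byte 0xF0 = 11110000 → 4-byte char #1 = F0 9B 86 A1.
Offset 4: leading byte 0xD2 = 11010010 → 2-byte char #2 = D2 93.
Offset 6: leading byte 0xD1 = 11010001 → 2-byte char #3 = D1 AC.
Offset 8: leading byte 0xF2 = 11110010 → 4-byte char #4 = F2 BE A5 AF.
Leading byte 0xF2 = 11110010 matches 11110xxx → 4-byte sequence.
Byte 1: 0xF2 = 11110010, payload 010 (3 bits).
Byte 2: 0xBE = 10111110 (10xxxxxx ✓), payload 111110.
Byte 3: 0xA5 = 10100101 (10xxxxxx ✓), payload 100101.
Byte 4: 0xAF = 10101111 (10xxxxxx ✓), payload 101111.
Concatenate: 010111110100101101111 = 0xBE96F (21 bits → U+BE96F).

U+BE96F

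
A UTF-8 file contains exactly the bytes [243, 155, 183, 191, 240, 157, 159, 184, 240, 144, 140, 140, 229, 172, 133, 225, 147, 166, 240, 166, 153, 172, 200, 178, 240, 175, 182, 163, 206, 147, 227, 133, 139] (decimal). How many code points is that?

10

Byte at offset 0: 0xF3 = 11110011 → 4-byte char (#1). Advance 4.
Byte at offset 4: 0xF0 = 11110000 → 4-byte char (#2). Advance 4.
Byte at offset 8: 0xF0 = 11110000 → 4-byte char (#3). Advance 4.
Byte at offset 12: 0xE5 = 11100101 → 3-byte char (#4). Advance 3.
Byte at offset 15: 0xE1 = 11100001 → 3-byte char (#5). Advance 3.
Byte at offset 18: 0xF0 = 11110000 → 4-byte char (#6). Advance 4.
Byte at offset 22: 0xC8 = 11001000 → 2-byte char (#7). Advance 2.
Byte at offset 24: 0xF0 = 11110000 → 4-byte char (#8). Advance 4.
Byte at offset 28: 0xCE = 11001110 → 2-byte char (#9). Advance 2.
Byte at offset 30: 0xE3 = 11100011 → 3-byte char (#10). Advance 3.
Reached end at offset 33 after 10 code points.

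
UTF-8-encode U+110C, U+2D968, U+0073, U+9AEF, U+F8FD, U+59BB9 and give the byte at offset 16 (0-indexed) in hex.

U+110C → 3-byte form E1 84 8C at offsets 0–2.
U+2D968 → 4-byte form F0 AD A5 A8 at offsets 3–6.
U+0073 → 1-byte form 73 at offsets 7–7.
U+9AEF → 3-byte form E9 AB AF at offsets 8–10.
U+F8FD → 3-byte form EF A3 BD at offsets 11–13.
U+59BB9 → 4-byte form F1 99 AE B9 at offsets 14–17.
Offset 16 falls in char 6's range; it's byte 3 of F1 99 AE B9 = 0xAE.

0xAE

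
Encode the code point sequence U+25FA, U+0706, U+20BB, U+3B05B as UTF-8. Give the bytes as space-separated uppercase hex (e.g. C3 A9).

U+25FA: 3-byte form → E2 97 BA.
U+0706: 2-byte form → DC 86.
U+20BB: 3-byte form → E2 82 BB.
U+3B05B: 4-byte form → F0 BB 81 9B.
Concatenated (12 bytes): E2 97 BA DC 86 E2 82 BB F0 BB 81 9B.

E2 97 BA DC 86 E2 82 BB F0 BB 81 9B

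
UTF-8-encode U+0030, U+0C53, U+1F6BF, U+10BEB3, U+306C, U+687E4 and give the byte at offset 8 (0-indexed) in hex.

0xF4

U+0030 → 1-byte form 30 at offsets 0–0.
U+0C53 → 3-byte form E0 B1 93 at offsets 1–3.
U+1F6BF → 4-byte form F0 9F 9A BF at offsets 4–7.
U+10BEB3 → 4-byte form F4 8B BA B3 at offsets 8–11.
Offset 8 falls in char 4's range; it's byte 1 of F4 8B BA B3 = 0xF4.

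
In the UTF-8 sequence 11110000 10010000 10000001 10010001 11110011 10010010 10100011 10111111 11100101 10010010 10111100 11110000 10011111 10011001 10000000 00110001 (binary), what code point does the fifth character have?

Offset 0: leading byte 0xF0 = 11110000 → 4-byte char #1 = F0 90 81 91.
Offset 4: leading byte 0xF3 = 11110011 → 4-byte char #2 = F3 92 A3 BF.
Offset 8: leading byte 0xE5 = 11100101 → 3-byte char #3 = E5 92 BC.
Offset 11: leading byte 0xF0 = 11110000 → 4-byte char #4 = F0 9F 99 80.
Offset 15: leading byte 0x31 = 00110001 → 1-byte char #5 = 31.
Leading byte 0x31 = 00110001 matches 0xxxxxxx → 1-byte sequence.
Byte 1: 0x31 = 00110001, payload 0110001 (7 bits).
Concatenate: 0110001 = 0x31 (7 bits → U+0031).

U+0031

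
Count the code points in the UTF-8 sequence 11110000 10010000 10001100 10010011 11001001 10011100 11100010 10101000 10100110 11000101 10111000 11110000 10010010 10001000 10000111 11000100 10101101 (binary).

6

Byte at offset 0: 0xF0 = 11110000 → 4-byte char (#1). Advance 4.
Byte at offset 4: 0xC9 = 11001001 → 2-byte char (#2). Advance 2.
Byte at offset 6: 0xE2 = 11100010 → 3-byte char (#3). Advance 3.
Byte at offset 9: 0xC5 = 11000101 → 2-byte char (#4). Advance 2.
Byte at offset 11: 0xF0 = 11110000 → 4-byte char (#5). Advance 4.
Byte at offset 15: 0xC4 = 11000100 → 2-byte char (#6). Advance 2.
Reached end at offset 17 after 6 code points.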